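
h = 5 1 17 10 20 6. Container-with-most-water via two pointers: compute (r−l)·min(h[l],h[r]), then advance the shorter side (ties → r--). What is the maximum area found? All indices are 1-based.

max area = 34

l=1 r=6: min(5,6)*5=25 best=25 *, l++
l=2 r=6: min(1,6)*4=4 best=25, l++
l=3 r=6: min(17,6)*3=18 best=25, r--
l=3 r=5: min(17,20)*2=34 best=34 *, l++
l=4 r=5: min(10,20)*1=10 best=34, l++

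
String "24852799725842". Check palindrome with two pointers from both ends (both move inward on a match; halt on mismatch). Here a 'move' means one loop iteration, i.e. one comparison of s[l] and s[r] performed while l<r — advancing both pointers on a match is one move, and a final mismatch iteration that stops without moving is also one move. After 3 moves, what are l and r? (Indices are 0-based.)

l=3, r=10

[0,13] '2'=='2' → l++,r--
[1,12] '4'=='4' → l++,r--
[2,11] '8'=='8' → l++,r--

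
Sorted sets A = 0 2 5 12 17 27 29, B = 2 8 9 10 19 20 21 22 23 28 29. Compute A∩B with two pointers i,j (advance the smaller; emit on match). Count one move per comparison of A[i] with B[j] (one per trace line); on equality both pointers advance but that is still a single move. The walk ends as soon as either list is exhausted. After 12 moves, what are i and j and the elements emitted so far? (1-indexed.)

i=6, j=9, emitted=[2]

i=1 j=1: 0<2, i++
i=2 j=1: 2==2 emit, i++,j++
i=3 j=2: 5<8, i++
i=4 j=2: 12>8, j++
i=4 j=3: 12>9, j++
i=4 j=4: 12>10, j++
i=4 j=5: 12<19, i++
i=5 j=5: 17<19, i++
i=6 j=5: 27>19, j++
i=6 j=6: 27>20, j++
i=6 j=7: 27>21, j++
i=6 j=8: 27>22, j++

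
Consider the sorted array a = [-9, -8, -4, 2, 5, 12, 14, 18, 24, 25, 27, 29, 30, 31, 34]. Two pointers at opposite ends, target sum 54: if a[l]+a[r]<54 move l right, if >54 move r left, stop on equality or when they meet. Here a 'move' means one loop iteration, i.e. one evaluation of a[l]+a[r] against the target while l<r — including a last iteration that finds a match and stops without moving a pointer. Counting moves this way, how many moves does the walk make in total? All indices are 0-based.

11 moves

[0,14] -9+34=25 <54 → l++
[1,14] -8+34=26 <54 → l++
[2,14] -4+34=30 <54 → l++
[3,14] 2+34=36 <54 → l++
[4,14] 5+34=39 <54 → l++
[5,14] 12+34=46 <54 → l++
[6,14] 14+34=48 <54 → l++
[7,14] 18+34=52 <54 → l++
[8,14] 24+34=58 >54 → r--
[8,13] 24+31=55 >54 → r--
[8,12] 24+30=54 → found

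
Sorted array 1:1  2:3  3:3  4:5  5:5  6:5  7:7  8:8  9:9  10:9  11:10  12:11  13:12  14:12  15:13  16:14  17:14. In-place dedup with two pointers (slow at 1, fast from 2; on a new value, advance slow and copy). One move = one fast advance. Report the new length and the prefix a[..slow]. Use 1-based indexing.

length 11; prefix = [1, 3, 5, 7, 8, 9, 10, 11, 12, 13, 14]

slow=1 fast=2: a[fast]=3≠a[slow]=1 write a[2]=3, slow++,fast++
slow=2 fast=3: a[fast]=3=a[slow] dup, fast++
slow=2 fast=4: a[fast]=5≠a[slow]=3 write a[3]=5, slow++,fast++
slow=3 fast=5: a[fast]=5=a[slow] dup, fast++
slow=3 fast=6: a[fast]=5=a[slow] dup, fast++
slow=3 fast=7: a[fast]=7≠a[slow]=5 write a[4]=7, slow++,fast++
slow=4 fast=8: a[fast]=8≠a[slow]=7 write a[5]=8, slow++,fast++
slow=5 fast=9: a[fast]=9≠a[slow]=8 write a[6]=9, slow++,fast++
slow=6 fast=10: a[fast]=9=a[slow] dup, fast++
slow=6 fast=11: a[fast]=10≠a[slow]=9 write a[7]=10, slow++,fast++
slow=7 fast=12: a[fast]=11≠a[slow]=10 write a[8]=11, slow++,fast++
slow=8 fast=13: a[fast]=12≠a[slow]=11 write a[9]=12, slow++,fast++
slow=9 fast=14: a[fast]=12=a[slow] dup, fast++
slow=9 fast=15: a[fast]=13≠a[slow]=12 write a[10]=13, slow++,fast++
slow=10 fast=16: a[fast]=14≠a[slow]=13 write a[11]=14, slow++,fast++
slow=11 fast=17: a[fast]=14=a[slow] dup, fast++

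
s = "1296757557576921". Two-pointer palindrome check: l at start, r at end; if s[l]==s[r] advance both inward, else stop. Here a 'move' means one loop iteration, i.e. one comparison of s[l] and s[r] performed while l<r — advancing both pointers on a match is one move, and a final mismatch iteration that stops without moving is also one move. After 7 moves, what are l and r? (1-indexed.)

l=8, r=9

l=1 r=16: '1'=='1', l++,r--
l=2 r=15: '2'=='2', l++,r--
l=3 r=14: '9'=='9', l++,r--
l=4 r=13: '6'=='6', l++,r--
l=5 r=12: '7'=='7', l++,r--
l=6 r=11: '5'=='5', l++,r--
l=7 r=10: '7'=='7', l++,r--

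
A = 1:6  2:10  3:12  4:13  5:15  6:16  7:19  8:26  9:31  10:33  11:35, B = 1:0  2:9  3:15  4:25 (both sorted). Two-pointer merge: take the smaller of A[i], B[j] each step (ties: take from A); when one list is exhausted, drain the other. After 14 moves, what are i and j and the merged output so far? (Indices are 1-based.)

i=11, j=5, merged so far=[0, 6, 9, 10, 12, 13, 15, 15, 16, 19, 25, 26, 31, 33]

i=1 j=1: A[i]=6>B[j]=0 take 0, j++
i=1 j=2: A[i]=6<=B[j]=9 take 6, i++
i=2 j=2: A[i]=10>B[j]=9 take 9, j++
i=2 j=3: A[i]=10<=B[j]=15 take 10, i++
i=3 j=3: A[i]=12<=B[j]=15 take 12, i++
i=4 j=3: A[i]=13<=B[j]=15 take 13, i++
i=5 j=3: A[i]=15<=B[j]=15 take 15, i++
i=6 j=3: A[i]=16>B[j]=15 take 15, j++
i=6 j=4: A[i]=16<=B[j]=25 take 16, i++
i=7 j=4: A[i]=19<=B[j]=25 take 19, i++
i=8 j=4: A[i]=26>B[j]=25 take 25, j++
i=8 j=5: B done, take A[i]=26, i++
i=9 j=5: B done, take A[i]=31, i++
i=10 j=5: B done, take A[i]=33, i++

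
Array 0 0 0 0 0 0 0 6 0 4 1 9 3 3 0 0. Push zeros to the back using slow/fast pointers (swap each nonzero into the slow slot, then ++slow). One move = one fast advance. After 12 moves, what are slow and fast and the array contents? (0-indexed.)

slow=4, fast=12, a=[6, 4, 1, 9, 0, 0, 0, 0, 0, 0, 0, 0, 3, 3, 0, 0]

(s=0,f=0) a[fast]=0 → fast++
(s=0,f=1) a[fast]=0 → fast++
(s=0,f=2) a[fast]=0 → fast++
(s=0,f=3) a[fast]=0 → fast++
(s=0,f=4) a[fast]=0 → fast++
(s=0,f=5) a[fast]=0 → fast++
(s=0,f=6) a[fast]=0 → fast++
(s=0,f=7) a[fast]=6≠0 swap→a[0]=6 → slow++,fast++
(s=1,f=8) a[fast]=0 → fast++
(s=1,f=9) a[fast]=4≠0 swap→a[1]=4 → slow++,fast++
(s=2,f=10) a[fast]=1≠0 swap→a[2]=1 → slow++,fast++
(s=3,f=11) a[fast]=9≠0 swap→a[3]=9 → slow++,fast++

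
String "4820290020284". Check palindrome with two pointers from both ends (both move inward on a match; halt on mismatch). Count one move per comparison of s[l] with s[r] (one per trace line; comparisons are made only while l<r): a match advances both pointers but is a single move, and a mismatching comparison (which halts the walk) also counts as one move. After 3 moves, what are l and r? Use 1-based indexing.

l=1 r=13: '4'=='4', l++,r--
l=2 r=12: '8'=='8', l++,r--
l=3 r=11: '2'=='2', l++,r--

l=4, r=10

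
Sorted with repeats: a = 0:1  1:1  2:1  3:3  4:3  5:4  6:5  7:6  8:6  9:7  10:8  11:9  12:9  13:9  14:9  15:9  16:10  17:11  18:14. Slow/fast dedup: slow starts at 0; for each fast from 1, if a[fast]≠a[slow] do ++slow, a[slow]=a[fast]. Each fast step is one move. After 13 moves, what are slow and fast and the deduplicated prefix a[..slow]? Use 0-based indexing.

slow=0 fast=1: a[fast]=1=a[slow] dup, fast++
slow=0 fast=2: a[fast]=1=a[slow] dup, fast++
slow=0 fast=3: a[fast]=3≠a[slow]=1 write a[1]=3, slow++,fast++
slow=1 fast=4: a[fast]=3=a[slow] dup, fast++
slow=1 fast=5: a[fast]=4≠a[slow]=3 write a[2]=4, slow++,fast++
slow=2 fast=6: a[fast]=5≠a[slow]=4 write a[3]=5, slow++,fast++
slow=3 fast=7: a[fast]=6≠a[slow]=5 write a[4]=6, slow++,fast++
slow=4 fast=8: a[fast]=6=a[slow] dup, fast++
slow=4 fast=9: a[fast]=7≠a[slow]=6 write a[5]=7, slow++,fast++
slow=5 fast=10: a[fast]=8≠a[slow]=7 write a[6]=8, slow++,fast++
slow=6 fast=11: a[fast]=9≠a[slow]=8 write a[7]=9, slow++,fast++
slow=7 fast=12: a[fast]=9=a[slow] dup, fast++
slow=7 fast=13: a[fast]=9=a[slow] dup, fast++

slow=7, fast=14, prefix=[1, 3, 4, 5, 6, 7, 8, 9]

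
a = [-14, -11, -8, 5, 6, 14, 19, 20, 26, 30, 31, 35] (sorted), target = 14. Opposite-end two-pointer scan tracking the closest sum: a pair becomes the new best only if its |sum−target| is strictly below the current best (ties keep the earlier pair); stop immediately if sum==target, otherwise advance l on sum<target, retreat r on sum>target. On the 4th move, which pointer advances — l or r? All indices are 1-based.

l

l=1 r=12: -14+35=21 d=7 *, r--
l=1 r=11: -14+31=17 d=3 *, r--
l=1 r=10: -14+30=16 d=2 *, r--
l=1 r=9: -14+26=12 d=2, l++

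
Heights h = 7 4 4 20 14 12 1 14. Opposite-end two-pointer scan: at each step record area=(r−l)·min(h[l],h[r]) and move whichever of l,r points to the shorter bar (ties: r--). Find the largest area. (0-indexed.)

max area = 56

l=0 r=7: min(7,14)*7=49 best=49 *, l++
l=1 r=7: min(4,14)*6=24 best=49, l++
l=2 r=7: min(4,14)*5=20 best=49, l++
l=3 r=7: min(20,14)*4=56 best=56 *, r--
l=3 r=6: min(20,1)*3=3 best=56, r--
l=3 r=5: min(20,12)*2=24 best=56, r--
l=3 r=4: min(20,14)*1=14 best=56, r--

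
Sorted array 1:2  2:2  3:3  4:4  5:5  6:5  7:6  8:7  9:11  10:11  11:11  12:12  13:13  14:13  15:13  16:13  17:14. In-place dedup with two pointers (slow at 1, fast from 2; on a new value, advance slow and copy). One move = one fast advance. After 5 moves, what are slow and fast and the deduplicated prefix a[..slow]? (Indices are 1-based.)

slow=1 fast=2: a[fast]=2=a[slow] dup, fast++
slow=1 fast=3: a[fast]=3≠a[slow]=2 write a[2]=3, slow++,fast++
slow=2 fast=4: a[fast]=4≠a[slow]=3 write a[3]=4, slow++,fast++
slow=3 fast=5: a[fast]=5≠a[slow]=4 write a[4]=5, slow++,fast++
slow=4 fast=6: a[fast]=5=a[slow] dup, fast++

slow=4, fast=7, prefix=[2, 3, 4, 5]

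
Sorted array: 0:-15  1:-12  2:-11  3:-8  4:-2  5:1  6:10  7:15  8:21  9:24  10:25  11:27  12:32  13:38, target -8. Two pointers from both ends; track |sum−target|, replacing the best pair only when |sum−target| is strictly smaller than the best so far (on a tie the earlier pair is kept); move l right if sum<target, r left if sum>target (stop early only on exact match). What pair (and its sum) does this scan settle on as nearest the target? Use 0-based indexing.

l=0 r=13: -15+38=23 d=31 *, r--
l=0 r=12: -15+32=17 d=25 *, r--
l=0 r=11: -15+27=12 d=20 *, r--
l=0 r=10: -15+25=10 d=18 *, r--
l=0 r=9: -15+24=9 d=17 *, r--
l=0 r=8: -15+21=6 d=14 *, r--
l=0 r=7: -15+15=0 d=8 *, r--
l=0 r=6: -15+10=-5 d=3 *, r--
l=0 r=5: -15+1=-14 d=6, l++
l=1 r=5: -12+1=-11 d=3, l++
l=2 r=5: -11+1=-10 d=2 *, l++
l=3 r=5: -8+1=-7 d=1 *, r--
l=3 r=4: -8+-2=-10 d=2, l++

pair (-8, 1) with sum -7 (|Δ|=1)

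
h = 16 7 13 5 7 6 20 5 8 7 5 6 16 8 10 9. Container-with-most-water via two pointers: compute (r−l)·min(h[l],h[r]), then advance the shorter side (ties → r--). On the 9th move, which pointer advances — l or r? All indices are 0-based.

[0,15] min(16,9)*15=135 best=135 * → r--
[0,14] min(16,10)*14=140 best=140 * → r--
[0,13] min(16,8)*13=104 best=140 → r--
[0,12] min(16,16)*12=192 best=192 * → r--
[0,11] min(16,6)*11=66 best=192 → r--
[0,10] min(16,5)*10=50 best=192 → r--
[0,9] min(16,7)*9=63 best=192 → r--
[0,8] min(16,8)*8=64 best=192 → r--
[0,7] min(16,5)*7=35 best=192 → r--

r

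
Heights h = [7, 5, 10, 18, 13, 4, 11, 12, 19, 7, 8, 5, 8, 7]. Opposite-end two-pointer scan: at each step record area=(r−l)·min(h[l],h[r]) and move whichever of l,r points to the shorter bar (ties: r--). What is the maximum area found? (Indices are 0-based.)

[0,13] min(7,7)*13=91 best=91 * → r--
[0,12] min(7,8)*12=84 best=91 → l++
[1,12] min(5,8)*11=55 best=91 → l++
[2,12] min(10,8)*10=80 best=91 → r--
[2,11] min(10,5)*9=45 best=91 → r--
[2,10] min(10,8)*8=64 best=91 → r--
[2,9] min(10,7)*7=49 best=91 → r--
[2,8] min(10,19)*6=60 best=91 → l++
[3,8] min(18,19)*5=90 best=91 → l++
[4,8] min(13,19)*4=52 best=91 → l++
[5,8] min(4,19)*3=12 best=91 → l++
[6,8] min(11,19)*2=22 best=91 → l++
[7,8] min(12,19)*1=12 best=91 → l++

max area = 91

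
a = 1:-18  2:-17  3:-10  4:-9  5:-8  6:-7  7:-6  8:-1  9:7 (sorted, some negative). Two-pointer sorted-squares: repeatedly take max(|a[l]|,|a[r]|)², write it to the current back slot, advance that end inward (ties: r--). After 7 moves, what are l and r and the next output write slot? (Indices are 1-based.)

l=1 r=9: |-18|>|7| out[9]=324, l++
l=2 r=9: |-17|>|7| out[8]=289, l++
l=3 r=9: |-10|>|7| out[7]=100, l++
l=4 r=9: |-9|>|7| out[6]=81, l++
l=5 r=9: |-8|>|7| out[5]=64, l++
l=6 r=9: |-7|<=|7| out[4]=49, r--
l=6 r=8: |-7|>|-1| out[3]=49, l++

l=7, r=8, next write slot=2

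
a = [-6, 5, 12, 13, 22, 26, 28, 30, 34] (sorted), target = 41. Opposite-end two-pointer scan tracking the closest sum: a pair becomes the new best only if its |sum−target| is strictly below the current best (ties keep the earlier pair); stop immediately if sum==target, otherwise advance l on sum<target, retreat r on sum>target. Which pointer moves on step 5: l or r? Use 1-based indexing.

l=1 r=9: -6+34=28 d=13 *, l++
l=2 r=9: 5+34=39 d=2 *, l++
l=3 r=9: 12+34=46 d=5, r--
l=3 r=8: 12+30=42 d=1 *, r--
l=3 r=7: 12+28=40 d=1, l++

l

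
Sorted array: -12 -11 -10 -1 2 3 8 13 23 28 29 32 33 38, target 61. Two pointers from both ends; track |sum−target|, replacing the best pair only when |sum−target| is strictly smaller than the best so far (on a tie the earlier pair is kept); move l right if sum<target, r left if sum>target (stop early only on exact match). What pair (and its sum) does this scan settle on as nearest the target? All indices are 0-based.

l=0 r=13: -12+38=26 d=35 *, l++
l=1 r=13: -11+38=27 d=34 *, l++
l=2 r=13: -10+38=28 d=33 *, l++
l=3 r=13: -1+38=37 d=24 *, l++
l=4 r=13: 2+38=40 d=21 *, l++
l=5 r=13: 3+38=41 d=20 *, l++
l=6 r=13: 8+38=46 d=15 *, l++
l=7 r=13: 13+38=51 d=10 *, l++
l=8 r=13: 23+38=61 d=0 *, stop

pair (23, 38) with sum 61 (|Δ|=0)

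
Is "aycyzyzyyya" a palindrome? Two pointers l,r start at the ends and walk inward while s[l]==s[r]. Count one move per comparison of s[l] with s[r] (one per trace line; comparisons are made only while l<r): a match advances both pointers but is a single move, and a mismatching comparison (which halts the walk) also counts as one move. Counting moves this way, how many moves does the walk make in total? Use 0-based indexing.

[0,10] 'a'=='a' → l++,r--
[1,9] 'y'=='y' → l++,r--
[2,8] 'c'!='y' → stop

3 moves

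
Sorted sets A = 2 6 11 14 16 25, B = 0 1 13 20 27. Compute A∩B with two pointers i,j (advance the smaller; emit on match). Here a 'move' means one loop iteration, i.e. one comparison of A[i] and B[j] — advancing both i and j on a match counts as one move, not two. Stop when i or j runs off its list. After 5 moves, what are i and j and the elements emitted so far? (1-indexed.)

i=1 j=1: 2>0, j++
i=1 j=2: 2>1, j++
i=1 j=3: 2<13, i++
i=2 j=3: 6<13, i++
i=3 j=3: 11<13, i++

i=4, j=3, emitted=[]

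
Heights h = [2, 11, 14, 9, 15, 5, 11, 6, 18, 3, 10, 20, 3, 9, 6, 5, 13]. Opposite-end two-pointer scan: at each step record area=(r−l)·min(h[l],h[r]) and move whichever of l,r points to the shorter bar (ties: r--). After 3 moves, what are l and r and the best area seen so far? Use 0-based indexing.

l=2, r=15, best area=182

l=0 r=16: min(2,13)*16=32 best=32 *, l++
l=1 r=16: min(11,13)*15=165 best=165 *, l++
l=2 r=16: min(14,13)*14=182 best=182 *, r--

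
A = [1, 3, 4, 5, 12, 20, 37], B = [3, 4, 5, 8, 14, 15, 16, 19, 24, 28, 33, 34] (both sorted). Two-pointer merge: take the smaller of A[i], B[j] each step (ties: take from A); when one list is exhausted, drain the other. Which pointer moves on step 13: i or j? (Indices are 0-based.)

j

[i=0,j=0] A[i]=1<=B[j]=3 take 1 → i++
[i=1,j=0] A[i]=3<=B[j]=3 take 3 → i++
[i=2,j=0] A[i]=4>B[j]=3 take 3 → j++
[i=2,j=1] A[i]=4<=B[j]=4 take 4 → i++
[i=3,j=1] A[i]=5>B[j]=4 take 4 → j++
[i=3,j=2] A[i]=5<=B[j]=5 take 5 → i++
[i=4,j=2] A[i]=12>B[j]=5 take 5 → j++
[i=4,j=3] A[i]=12>B[j]=8 take 8 → j++
[i=4,j=4] A[i]=12<=B[j]=14 take 12 → i++
[i=5,j=4] A[i]=20>B[j]=14 take 14 → j++
[i=5,j=5] A[i]=20>B[j]=15 take 15 → j++
[i=5,j=6] A[i]=20>B[j]=16 take 16 → j++
[i=5,j=7] A[i]=20>B[j]=19 take 19 → j++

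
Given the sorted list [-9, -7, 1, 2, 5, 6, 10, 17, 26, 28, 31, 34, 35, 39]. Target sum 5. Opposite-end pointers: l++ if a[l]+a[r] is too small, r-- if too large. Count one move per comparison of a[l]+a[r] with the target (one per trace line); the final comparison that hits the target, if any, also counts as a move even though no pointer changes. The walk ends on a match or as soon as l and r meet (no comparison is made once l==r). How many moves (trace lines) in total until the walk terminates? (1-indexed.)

13 moves

l=1 r=14: -9+39=30 >5, r--
l=1 r=13: -9+35=26 >5, r--
l=1 r=12: -9+34=25 >5, r--
l=1 r=11: -9+31=22 >5, r--
l=1 r=10: -9+28=19 >5, r--
l=1 r=9: -9+26=17 >5, r--
l=1 r=8: -9+17=8 >5, r--
l=1 r=7: -9+10=1 <5, l++
l=2 r=7: -7+10=3 <5, l++
l=3 r=7: 1+10=11 >5, r--
l=3 r=6: 1+6=7 >5, r--
l=3 r=5: 1+5=6 >5, r--
l=3 r=4: 1+2=3 <5, l++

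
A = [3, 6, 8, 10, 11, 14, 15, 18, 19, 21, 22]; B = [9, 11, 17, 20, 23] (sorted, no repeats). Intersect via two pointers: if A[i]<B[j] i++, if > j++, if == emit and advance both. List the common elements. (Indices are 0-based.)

i=0 j=0: 3<9, i++
i=1 j=0: 6<9, i++
i=2 j=0: 8<9, i++
i=3 j=0: 10>9, j++
i=3 j=1: 10<11, i++
i=4 j=1: 11==11 emit, i++,j++
i=5 j=2: 14<17, i++
i=6 j=2: 15<17, i++
i=7 j=2: 18>17, j++
i=7 j=3: 18<20, i++
i=8 j=3: 19<20, i++
i=9 j=3: 21>20, j++
i=9 j=4: 21<23, i++
i=10 j=4: 22<23, i++

intersection = [11]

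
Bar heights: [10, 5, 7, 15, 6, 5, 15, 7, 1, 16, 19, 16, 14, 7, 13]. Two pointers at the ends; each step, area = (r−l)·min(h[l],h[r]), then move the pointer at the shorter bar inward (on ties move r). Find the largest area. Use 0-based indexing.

max area = 143

l=0 r=14: min(10,13)*14=140 best=140 *, l++
l=1 r=14: min(5,13)*13=65 best=140, l++
l=2 r=14: min(7,13)*12=84 best=140, l++
l=3 r=14: min(15,13)*11=143 best=143 *, r--
l=3 r=13: min(15,7)*10=70 best=143, r--
l=3 r=12: min(15,14)*9=126 best=143, r--
l=3 r=11: min(15,16)*8=120 best=143, l++
l=4 r=11: min(6,16)*7=42 best=143, l++
l=5 r=11: min(5,16)*6=30 best=143, l++
l=6 r=11: min(15,16)*5=75 best=143, l++
l=7 r=11: min(7,16)*4=28 best=143, l++
l=8 r=11: min(1,16)*3=3 best=143, l++
l=9 r=11: min(16,16)*2=32 best=143, r--
l=9 r=10: min(16,19)*1=16 best=143, l++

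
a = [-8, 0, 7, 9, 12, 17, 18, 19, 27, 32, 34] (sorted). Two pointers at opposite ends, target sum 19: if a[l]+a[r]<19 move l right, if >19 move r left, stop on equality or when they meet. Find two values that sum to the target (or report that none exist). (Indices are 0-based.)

[0,10] -8+34=26 >19 → r--
[0,9] -8+32=24 >19 → r--
[0,8] -8+27=19 → found

(-8, 27)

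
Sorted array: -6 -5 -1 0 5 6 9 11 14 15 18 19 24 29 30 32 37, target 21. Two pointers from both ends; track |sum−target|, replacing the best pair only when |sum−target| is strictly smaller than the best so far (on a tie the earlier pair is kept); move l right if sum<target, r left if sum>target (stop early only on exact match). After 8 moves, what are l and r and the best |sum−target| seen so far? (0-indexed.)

l=3, r=11, best |Δ|=2

l=0 r=16: -6+37=31 d=10 *, r--
l=0 r=15: -6+32=26 d=5 *, r--
l=0 r=14: -6+30=24 d=3 *, r--
l=0 r=13: -6+29=23 d=2 *, r--
l=0 r=12: -6+24=18 d=3, l++
l=1 r=12: -5+24=19 d=2, l++
l=2 r=12: -1+24=23 d=2, r--
l=2 r=11: -1+19=18 d=3, l++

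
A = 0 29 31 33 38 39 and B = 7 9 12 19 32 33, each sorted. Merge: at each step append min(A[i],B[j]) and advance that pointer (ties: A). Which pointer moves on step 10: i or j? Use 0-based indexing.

[i=0,j=0] A[i]=0<=B[j]=7 take 0 → i++
[i=1,j=0] A[i]=29>B[j]=7 take 7 → j++
[i=1,j=1] A[i]=29>B[j]=9 take 9 → j++
[i=1,j=2] A[i]=29>B[j]=12 take 12 → j++
[i=1,j=3] A[i]=29>B[j]=19 take 19 → j++
[i=1,j=4] A[i]=29<=B[j]=32 take 29 → i++
[i=2,j=4] A[i]=31<=B[j]=32 take 31 → i++
[i=3,j=4] A[i]=33>B[j]=32 take 32 → j++
[i=3,j=5] A[i]=33<=B[j]=33 take 33 → i++
[i=4,j=5] A[i]=38>B[j]=33 take 33 → j++

j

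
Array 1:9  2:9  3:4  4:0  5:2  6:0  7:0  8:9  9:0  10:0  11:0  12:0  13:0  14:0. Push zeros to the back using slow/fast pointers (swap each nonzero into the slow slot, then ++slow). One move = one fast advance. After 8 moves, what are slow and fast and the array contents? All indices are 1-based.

slow=6, fast=9, a=[9, 9, 4, 2, 9, 0, 0, 0, 0, 0, 0, 0, 0, 0]

(s=1,f=1) a[fast]=9≠0 swap→a[1]=9 → slow++,fast++
(s=2,f=2) a[fast]=9≠0 swap→a[2]=9 → slow++,fast++
(s=3,f=3) a[fast]=4≠0 swap→a[3]=4 → slow++,fast++
(s=4,f=4) a[fast]=0 → fast++
(s=4,f=5) a[fast]=2≠0 swap→a[4]=2 → slow++,fast++
(s=5,f=6) a[fast]=0 → fast++
(s=5,f=7) a[fast]=0 → fast++
(s=5,f=8) a[fast]=9≠0 swap→a[5]=9 → slow++,fast++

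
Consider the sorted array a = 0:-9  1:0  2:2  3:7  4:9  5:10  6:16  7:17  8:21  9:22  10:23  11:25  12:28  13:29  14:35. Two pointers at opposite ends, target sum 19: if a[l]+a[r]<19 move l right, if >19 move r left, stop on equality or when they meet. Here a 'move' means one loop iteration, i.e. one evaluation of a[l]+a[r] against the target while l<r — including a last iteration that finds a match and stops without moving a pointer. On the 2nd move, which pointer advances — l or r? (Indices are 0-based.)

r

l=0 r=14: -9+35=26 >19, r--
l=0 r=13: -9+29=20 >19, r--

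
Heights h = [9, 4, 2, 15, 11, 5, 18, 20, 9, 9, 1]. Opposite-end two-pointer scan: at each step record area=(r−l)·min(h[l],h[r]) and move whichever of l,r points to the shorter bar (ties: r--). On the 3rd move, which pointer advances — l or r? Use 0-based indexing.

r

l=0 r=10: min(9,1)*10=10 best=10 *, r--
l=0 r=9: min(9,9)*9=81 best=81 *, r--
l=0 r=8: min(9,9)*8=72 best=81, r--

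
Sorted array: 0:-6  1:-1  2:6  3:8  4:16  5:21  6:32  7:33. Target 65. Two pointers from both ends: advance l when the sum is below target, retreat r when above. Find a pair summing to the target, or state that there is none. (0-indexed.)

l=0 r=7: -6+33=27 <65, l++
l=1 r=7: -1+33=32 <65, l++
l=2 r=7: 6+33=39 <65, l++
l=3 r=7: 8+33=41 <65, l++
l=4 r=7: 16+33=49 <65, l++
l=5 r=7: 21+33=54 <65, l++
l=6 r=7: 32+33=65, found

(32, 33)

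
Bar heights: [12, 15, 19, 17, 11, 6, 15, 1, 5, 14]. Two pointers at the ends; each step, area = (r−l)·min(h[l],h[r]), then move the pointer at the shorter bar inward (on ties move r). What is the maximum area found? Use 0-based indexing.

max area = 112

[0,9] min(12,14)*9=108 best=108 * → l++
[1,9] min(15,14)*8=112 best=112 * → r--
[1,8] min(15,5)*7=35 best=112 → r--
[1,7] min(15,1)*6=6 best=112 → r--
[1,6] min(15,15)*5=75 best=112 → r--
[1,5] min(15,6)*4=24 best=112 → r--
[1,4] min(15,11)*3=33 best=112 → r--
[1,3] min(15,17)*2=30 best=112 → l++
[2,3] min(19,17)*1=17 best=112 → r--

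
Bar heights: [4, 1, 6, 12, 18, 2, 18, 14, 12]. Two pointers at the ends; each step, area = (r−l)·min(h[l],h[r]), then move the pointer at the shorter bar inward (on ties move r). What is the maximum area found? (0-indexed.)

l=0 r=8: min(4,12)*8=32 best=32 *, l++
l=1 r=8: min(1,12)*7=7 best=32, l++
l=2 r=8: min(6,12)*6=36 best=36 *, l++
l=3 r=8: min(12,12)*5=60 best=60 *, r--
l=3 r=7: min(12,14)*4=48 best=60, l++
l=4 r=7: min(18,14)*3=42 best=60, r--
l=4 r=6: min(18,18)*2=36 best=60, r--
l=4 r=5: min(18,2)*1=2 best=60, r--

max area = 60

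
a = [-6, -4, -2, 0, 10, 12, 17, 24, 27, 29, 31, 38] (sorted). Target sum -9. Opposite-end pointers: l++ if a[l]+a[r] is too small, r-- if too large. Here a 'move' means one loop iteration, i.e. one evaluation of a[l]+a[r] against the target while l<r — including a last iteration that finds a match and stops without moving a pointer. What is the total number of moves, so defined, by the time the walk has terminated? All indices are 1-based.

11 moves

[1,12] -6+38=32 >-9 → r--
[1,11] -6+31=25 >-9 → r--
[1,10] -6+29=23 >-9 → r--
[1,9] -6+27=21 >-9 → r--
[1,8] -6+24=18 >-9 → r--
[1,7] -6+17=11 >-9 → r--
[1,6] -6+12=6 >-9 → r--
[1,5] -6+10=4 >-9 → r--
[1,4] -6+0=-6 >-9 → r--
[1,3] -6+-2=-8 >-9 → r--
[1,2] -6+-4=-10 <-9 → l++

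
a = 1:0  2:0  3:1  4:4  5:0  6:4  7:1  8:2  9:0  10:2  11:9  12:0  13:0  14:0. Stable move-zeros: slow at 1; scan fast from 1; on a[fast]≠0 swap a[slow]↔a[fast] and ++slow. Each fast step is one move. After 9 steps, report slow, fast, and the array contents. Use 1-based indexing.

slow=6, fast=10, a=[1, 4, 4, 1, 2, 0, 0, 0, 0, 2, 9, 0, 0, 0]

(s=1,f=1) a[fast]=0 → fast++
(s=1,f=2) a[fast]=0 → fast++
(s=1,f=3) a[fast]=1≠0 swap→a[1]=1 → slow++,fast++
(s=2,f=4) a[fast]=4≠0 swap→a[2]=4 → slow++,fast++
(s=3,f=5) a[fast]=0 → fast++
(s=3,f=6) a[fast]=4≠0 swap→a[3]=4 → slow++,fast++
(s=4,f=7) a[fast]=1≠0 swap→a[4]=1 → slow++,fast++
(s=5,f=8) a[fast]=2≠0 swap→a[5]=2 → slow++,fast++
(s=6,f=9) a[fast]=0 → fast++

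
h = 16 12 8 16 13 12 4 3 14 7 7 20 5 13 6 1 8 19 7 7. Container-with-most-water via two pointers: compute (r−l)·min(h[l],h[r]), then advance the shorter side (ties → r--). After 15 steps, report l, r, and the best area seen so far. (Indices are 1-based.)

l=12, r=16, best area=272

l=1 r=20: min(16,7)*19=133 best=133 *, r--
l=1 r=19: min(16,7)*18=126 best=133, r--
l=1 r=18: min(16,19)*17=272 best=272 *, l++
l=2 r=18: min(12,19)*16=192 best=272, l++
l=3 r=18: min(8,19)*15=120 best=272, l++
l=4 r=18: min(16,19)*14=224 best=272, l++
l=5 r=18: min(13,19)*13=169 best=272, l++
l=6 r=18: min(12,19)*12=144 best=272, l++
l=7 r=18: min(4,19)*11=44 best=272, l++
l=8 r=18: min(3,19)*10=30 best=272, l++
l=9 r=18: min(14,19)*9=126 best=272, l++
l=10 r=18: min(7,19)*8=56 best=272, l++
l=11 r=18: min(7,19)*7=49 best=272, l++
l=12 r=18: min(20,19)*6=114 best=272, r--
l=12 r=17: min(20,8)*5=40 best=272, r--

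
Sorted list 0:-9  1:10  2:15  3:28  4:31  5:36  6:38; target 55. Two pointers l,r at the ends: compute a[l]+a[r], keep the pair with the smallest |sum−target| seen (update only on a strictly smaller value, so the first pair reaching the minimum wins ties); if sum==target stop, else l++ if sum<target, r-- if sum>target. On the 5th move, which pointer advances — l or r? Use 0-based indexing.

[0,6] -9+38=29 d=26 * → l++
[1,6] 10+38=48 d=7 * → l++
[2,6] 15+38=53 d=2 * → l++
[3,6] 28+38=66 d=11 → r--
[3,5] 28+36=64 d=9 → r--

r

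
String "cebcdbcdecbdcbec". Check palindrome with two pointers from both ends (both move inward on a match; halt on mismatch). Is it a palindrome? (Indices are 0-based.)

[0,15] 'c'=='c' → l++,r--
[1,14] 'e'=='e' → l++,r--
[2,13] 'b'=='b' → l++,r--
[3,12] 'c'=='c' → l++,r--
[4,11] 'd'=='d' → l++,r--
[5,10] 'b'=='b' → l++,r--
[6,9] 'c'=='c' → l++,r--
[7,8] 'd'!='e' → stop

not a palindrome (mismatch at 7,8)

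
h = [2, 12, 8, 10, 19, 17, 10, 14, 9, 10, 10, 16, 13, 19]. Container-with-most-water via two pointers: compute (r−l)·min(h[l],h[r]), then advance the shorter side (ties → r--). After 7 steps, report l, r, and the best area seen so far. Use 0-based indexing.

l=4, r=10, best area=171

[0,13] min(2,19)*13=26 best=26 * → l++
[1,13] min(12,19)*12=144 best=144 * → l++
[2,13] min(8,19)*11=88 best=144 → l++
[3,13] min(10,19)*10=100 best=144 → l++
[4,13] min(19,19)*9=171 best=171 * → r--
[4,12] min(19,13)*8=104 best=171 → r--
[4,11] min(19,16)*7=112 best=171 → r--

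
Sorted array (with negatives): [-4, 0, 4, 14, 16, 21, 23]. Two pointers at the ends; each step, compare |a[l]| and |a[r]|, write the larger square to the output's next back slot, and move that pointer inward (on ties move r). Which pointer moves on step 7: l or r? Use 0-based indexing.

r

l=0 r=6: |-4|<=|23| out[6]=529, r--
l=0 r=5: |-4|<=|21| out[5]=441, r--
l=0 r=4: |-4|<=|16| out[4]=256, r--
l=0 r=3: |-4|<=|14| out[3]=196, r--
l=0 r=2: |-4|<=|4| out[2]=16, r--
l=0 r=1: |-4|>|0| out[1]=16, l++
l=1 r=1: |0|<=|0| out[0]=0, r--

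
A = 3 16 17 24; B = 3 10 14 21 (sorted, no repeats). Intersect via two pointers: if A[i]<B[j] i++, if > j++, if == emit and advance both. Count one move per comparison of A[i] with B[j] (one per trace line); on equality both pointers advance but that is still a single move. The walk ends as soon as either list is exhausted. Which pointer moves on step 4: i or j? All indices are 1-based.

i

i=1 j=1: 3==3 emit, i++,j++
i=2 j=2: 16>10, j++
i=2 j=3: 16>14, j++
i=2 j=4: 16<21, i++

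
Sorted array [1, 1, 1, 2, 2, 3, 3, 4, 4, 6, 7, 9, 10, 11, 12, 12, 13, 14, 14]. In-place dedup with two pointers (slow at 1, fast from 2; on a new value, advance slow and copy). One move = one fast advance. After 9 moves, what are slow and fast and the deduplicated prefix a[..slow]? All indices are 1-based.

(s=1,f=2) a[fast]=1=a[slow] dup → fast++
(s=1,f=3) a[fast]=1=a[slow] dup → fast++
(s=1,f=4) a[fast]=2≠a[slow]=1 write a[2]=2 → slow++,fast++
(s=2,f=5) a[fast]=2=a[slow] dup → fast++
(s=2,f=6) a[fast]=3≠a[slow]=2 write a[3]=3 → slow++,fast++
(s=3,f=7) a[fast]=3=a[slow] dup → fast++
(s=3,f=8) a[fast]=4≠a[slow]=3 write a[4]=4 → slow++,fast++
(s=4,f=9) a[fast]=4=a[slow] dup → fast++
(s=4,f=10) a[fast]=6≠a[slow]=4 write a[5]=6 → slow++,fast++

slow=5, fast=11, prefix=[1, 2, 3, 4, 6]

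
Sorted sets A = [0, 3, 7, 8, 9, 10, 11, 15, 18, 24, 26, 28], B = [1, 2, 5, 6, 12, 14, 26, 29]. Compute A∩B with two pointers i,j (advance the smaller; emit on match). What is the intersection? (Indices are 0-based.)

intersection = [26]

[i=0,j=0] 0<1 → i++
[i=1,j=0] 3>1 → j++
[i=1,j=1] 3>2 → j++
[i=1,j=2] 3<5 → i++
[i=2,j=2] 7>5 → j++
[i=2,j=3] 7>6 → j++
[i=2,j=4] 7<12 → i++
[i=3,j=4] 8<12 → i++
[i=4,j=4] 9<12 → i++
[i=5,j=4] 10<12 → i++
[i=6,j=4] 11<12 → i++
[i=7,j=4] 15>12 → j++
[i=7,j=5] 15>14 → j++
[i=7,j=6] 15<26 → i++
[i=8,j=6] 18<26 → i++
[i=9,j=6] 24<26 → i++
[i=10,j=6] 26==26 emit → i++,j++
[i=11,j=7] 28<29 → i++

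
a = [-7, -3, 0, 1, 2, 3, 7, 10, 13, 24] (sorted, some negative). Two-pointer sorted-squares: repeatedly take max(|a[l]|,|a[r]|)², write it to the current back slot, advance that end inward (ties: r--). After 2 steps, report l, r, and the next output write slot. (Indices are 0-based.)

l=0, r=7, next write slot=7

[0,9] |-7|<=|24| out[9]=576 → r--
[0,8] |-7|<=|13| out[8]=169 → r--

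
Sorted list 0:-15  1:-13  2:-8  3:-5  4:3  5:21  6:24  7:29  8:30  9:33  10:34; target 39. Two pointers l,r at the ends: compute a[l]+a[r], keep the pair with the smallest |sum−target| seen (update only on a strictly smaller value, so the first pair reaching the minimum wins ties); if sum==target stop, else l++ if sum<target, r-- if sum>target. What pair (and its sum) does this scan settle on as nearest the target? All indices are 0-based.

l=0 r=10: -15+34=19 d=20 *, l++
l=1 r=10: -13+34=21 d=18 *, l++
l=2 r=10: -8+34=26 d=13 *, l++
l=3 r=10: -5+34=29 d=10 *, l++
l=4 r=10: 3+34=37 d=2 *, l++
l=5 r=10: 21+34=55 d=16, r--
l=5 r=9: 21+33=54 d=15, r--
l=5 r=8: 21+30=51 d=12, r--
l=5 r=7: 21+29=50 d=11, r--
l=5 r=6: 21+24=45 d=6, r--

pair (3, 34) with sum 37 (|Δ|=2)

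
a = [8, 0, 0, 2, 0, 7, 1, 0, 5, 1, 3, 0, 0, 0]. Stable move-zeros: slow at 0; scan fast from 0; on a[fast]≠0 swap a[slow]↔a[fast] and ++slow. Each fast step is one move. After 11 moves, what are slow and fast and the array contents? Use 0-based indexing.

slow=7, fast=11, a=[8, 2, 7, 1, 5, 1, 3, 0, 0, 0, 0, 0, 0, 0]

(s=0,f=0) a[fast]=8≠0 swap→a[0]=8 → slow++,fast++
(s=1,f=1) a[fast]=0 → fast++
(s=1,f=2) a[fast]=0 → fast++
(s=1,f=3) a[fast]=2≠0 swap→a[1]=2 → slow++,fast++
(s=2,f=4) a[fast]=0 → fast++
(s=2,f=5) a[fast]=7≠0 swap→a[2]=7 → slow++,fast++
(s=3,f=6) a[fast]=1≠0 swap→a[3]=1 → slow++,fast++
(s=4,f=7) a[fast]=0 → fast++
(s=4,f=8) a[fast]=5≠0 swap→a[4]=5 → slow++,fast++
(s=5,f=9) a[fast]=1≠0 swap→a[5]=1 → slow++,fast++
(s=6,f=10) a[fast]=3≠0 swap→a[6]=3 → slow++,fast++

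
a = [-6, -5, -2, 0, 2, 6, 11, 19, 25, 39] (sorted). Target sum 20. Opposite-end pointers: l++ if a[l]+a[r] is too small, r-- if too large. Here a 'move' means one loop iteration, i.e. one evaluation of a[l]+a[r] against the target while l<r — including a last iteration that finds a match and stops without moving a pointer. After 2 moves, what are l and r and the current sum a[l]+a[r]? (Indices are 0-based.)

l=1, r=8, sum=20

l=0 r=9: -6+39=33 >20, r--
l=0 r=8: -6+25=19 <20, l++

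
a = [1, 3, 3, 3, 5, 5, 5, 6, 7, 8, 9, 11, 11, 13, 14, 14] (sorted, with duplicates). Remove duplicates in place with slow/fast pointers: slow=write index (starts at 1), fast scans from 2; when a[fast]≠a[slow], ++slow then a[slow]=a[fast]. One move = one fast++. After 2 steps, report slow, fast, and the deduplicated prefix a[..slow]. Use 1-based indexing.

slow=2, fast=4, prefix=[1, 3]

(s=1,f=2) a[fast]=3≠a[slow]=1 write a[2]=3 → slow++,fast++
(s=2,f=3) a[fast]=3=a[slow] dup → fast++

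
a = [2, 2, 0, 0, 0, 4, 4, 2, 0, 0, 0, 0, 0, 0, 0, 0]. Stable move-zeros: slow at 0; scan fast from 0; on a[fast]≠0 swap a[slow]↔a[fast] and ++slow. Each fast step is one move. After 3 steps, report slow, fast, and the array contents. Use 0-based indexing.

slow=2, fast=3, a=[2, 2, 0, 0, 0, 4, 4, 2, 0, 0, 0, 0, 0, 0, 0, 0]

slow=0 fast=0: a[fast]=2≠0 swap→a[0]=2, slow++,fast++
slow=1 fast=1: a[fast]=2≠0 swap→a[1]=2, slow++,fast++
slow=2 fast=2: a[fast]=0, fast++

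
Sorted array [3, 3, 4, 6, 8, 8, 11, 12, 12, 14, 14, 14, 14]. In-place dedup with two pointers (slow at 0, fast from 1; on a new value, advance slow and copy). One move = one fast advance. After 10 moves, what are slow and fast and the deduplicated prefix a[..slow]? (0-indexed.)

slow=6, fast=11, prefix=[3, 4, 6, 8, 11, 12, 14]

slow=0 fast=1: a[fast]=3=a[slow] dup, fast++
slow=0 fast=2: a[fast]=4≠a[slow]=3 write a[1]=4, slow++,fast++
slow=1 fast=3: a[fast]=6≠a[slow]=4 write a[2]=6, slow++,fast++
slow=2 fast=4: a[fast]=8≠a[slow]=6 write a[3]=8, slow++,fast++
slow=3 fast=5: a[fast]=8=a[slow] dup, fast++
slow=3 fast=6: a[fast]=11≠a[slow]=8 write a[4]=11, slow++,fast++
slow=4 fast=7: a[fast]=12≠a[slow]=11 write a[5]=12, slow++,fast++
slow=5 fast=8: a[fast]=12=a[slow] dup, fast++
slow=5 fast=9: a[fast]=14≠a[slow]=12 write a[6]=14, slow++,fast++
slow=6 fast=10: a[fast]=14=a[slow] dup, fast++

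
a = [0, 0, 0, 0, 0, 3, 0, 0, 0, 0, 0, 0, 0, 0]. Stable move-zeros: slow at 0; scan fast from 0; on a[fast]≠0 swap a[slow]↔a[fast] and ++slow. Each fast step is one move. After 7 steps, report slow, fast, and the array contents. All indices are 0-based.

(s=0,f=0) a[fast]=0 → fast++
(s=0,f=1) a[fast]=0 → fast++
(s=0,f=2) a[fast]=0 → fast++
(s=0,f=3) a[fast]=0 → fast++
(s=0,f=4) a[fast]=0 → fast++
(s=0,f=5) a[fast]=3≠0 swap→a[0]=3 → slow++,fast++
(s=1,f=6) a[fast]=0 → fast++

slow=1, fast=7, a=[3, 0, 0, 0, 0, 0, 0, 0, 0, 0, 0, 0, 0, 0]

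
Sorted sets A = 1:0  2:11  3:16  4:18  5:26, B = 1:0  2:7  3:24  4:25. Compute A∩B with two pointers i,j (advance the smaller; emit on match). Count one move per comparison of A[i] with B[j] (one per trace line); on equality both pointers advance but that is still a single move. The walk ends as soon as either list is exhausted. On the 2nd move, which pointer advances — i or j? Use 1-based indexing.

i=1 j=1: 0==0 emit, i++,j++
i=2 j=2: 11>7, j++

j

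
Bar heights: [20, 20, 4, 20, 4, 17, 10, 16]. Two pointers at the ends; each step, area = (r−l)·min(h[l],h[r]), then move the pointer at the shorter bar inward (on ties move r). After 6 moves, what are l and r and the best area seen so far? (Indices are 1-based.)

l=1, r=2, best area=112

[1,8] min(20,16)*7=112 best=112 * → r--
[1,7] min(20,10)*6=60 best=112 → r--
[1,6] min(20,17)*5=85 best=112 → r--
[1,5] min(20,4)*4=16 best=112 → r--
[1,4] min(20,20)*3=60 best=112 → r--
[1,3] min(20,4)*2=8 best=112 → r--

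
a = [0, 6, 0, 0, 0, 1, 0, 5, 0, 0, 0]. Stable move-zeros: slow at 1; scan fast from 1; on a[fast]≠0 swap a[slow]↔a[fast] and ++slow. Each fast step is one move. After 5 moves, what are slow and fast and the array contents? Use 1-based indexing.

slow=1 fast=1: a[fast]=0, fast++
slow=1 fast=2: a[fast]=6≠0 swap→a[1]=6, slow++,fast++
slow=2 fast=3: a[fast]=0, fast++
slow=2 fast=4: a[fast]=0, fast++
slow=2 fast=5: a[fast]=0, fast++

slow=2, fast=6, a=[6, 0, 0, 0, 0, 1, 0, 5, 0, 0, 0]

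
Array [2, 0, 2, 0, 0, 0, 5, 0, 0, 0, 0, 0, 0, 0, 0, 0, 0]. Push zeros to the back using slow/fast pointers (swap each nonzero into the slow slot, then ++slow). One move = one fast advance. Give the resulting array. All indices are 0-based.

[2, 2, 5, 0, 0, 0, 0, 0, 0, 0, 0, 0, 0, 0, 0, 0, 0]

(s=0,f=0) a[fast]=2≠0 swap→a[0]=2 → slow++,fast++
(s=1,f=1) a[fast]=0 → fast++
(s=1,f=2) a[fast]=2≠0 swap→a[1]=2 → slow++,fast++
(s=2,f=3) a[fast]=0 → fast++
(s=2,f=4) a[fast]=0 → fast++
(s=2,f=5) a[fast]=0 → fast++
(s=2,f=6) a[fast]=5≠0 swap→a[2]=5 → slow++,fast++
(s=3,f=7) a[fast]=0 → fast++
(s=3,f=8) a[fast]=0 → fast++
(s=3,f=9) a[fast]=0 → fast++
(s=3,f=10) a[fast]=0 → fast++
(s=3,f=11) a[fast]=0 → fast++
(s=3,f=12) a[fast]=0 → fast++
(s=3,f=13) a[fast]=0 → fast++
(s=3,f=14) a[fast]=0 → fast++
(s=3,f=15) a[fast]=0 → fast++
(s=3,f=16) a[fast]=0 → fast++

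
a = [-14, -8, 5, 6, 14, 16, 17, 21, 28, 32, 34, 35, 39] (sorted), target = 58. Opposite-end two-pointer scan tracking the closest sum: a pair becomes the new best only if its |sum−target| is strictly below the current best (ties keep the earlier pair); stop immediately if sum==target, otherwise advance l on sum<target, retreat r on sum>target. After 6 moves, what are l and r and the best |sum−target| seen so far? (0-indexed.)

l=6, r=12, best |Δ|=3

[0,12] -14+39=25 d=33 * → l++
[1,12] -8+39=31 d=27 * → l++
[2,12] 5+39=44 d=14 * → l++
[3,12] 6+39=45 d=13 * → l++
[4,12] 14+39=53 d=5 * → l++
[5,12] 16+39=55 d=3 * → l++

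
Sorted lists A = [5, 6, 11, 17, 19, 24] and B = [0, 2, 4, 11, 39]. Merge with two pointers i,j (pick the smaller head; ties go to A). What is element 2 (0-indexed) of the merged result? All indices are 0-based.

merged[2] = 4

i=0 j=0: A[i]=5>B[j]=0 take 0, j++
i=0 j=1: A[i]=5>B[j]=2 take 2, j++
i=0 j=2: A[i]=5>B[j]=4 take 4, j++
i=0 j=3: A[i]=5<=B[j]=11 take 5, i++
i=1 j=3: A[i]=6<=B[j]=11 take 6, i++
i=2 j=3: A[i]=11<=B[j]=11 take 11, i++
i=3 j=3: A[i]=17>B[j]=11 take 11, j++
i=3 j=4: A[i]=17<=B[j]=39 take 17, i++
i=4 j=4: A[i]=19<=B[j]=39 take 19, i++
i=5 j=4: A[i]=24<=B[j]=39 take 24, i++
i=6 j=4: A done, take B[j]=39, j++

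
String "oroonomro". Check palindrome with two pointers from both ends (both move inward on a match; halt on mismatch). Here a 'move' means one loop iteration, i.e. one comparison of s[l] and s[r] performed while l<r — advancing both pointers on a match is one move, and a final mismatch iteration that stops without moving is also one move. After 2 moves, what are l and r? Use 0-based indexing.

[0,8] 'o'=='o' → l++,r--
[1,7] 'r'=='r' → l++,r--

l=2, r=6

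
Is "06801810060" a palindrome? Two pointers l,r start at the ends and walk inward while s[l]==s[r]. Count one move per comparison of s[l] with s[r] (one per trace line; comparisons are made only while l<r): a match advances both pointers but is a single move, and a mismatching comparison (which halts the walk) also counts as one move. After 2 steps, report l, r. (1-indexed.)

l=3, r=9

[1,11] '0'=='0' → l++,r--
[2,10] '6'=='6' → l++,r--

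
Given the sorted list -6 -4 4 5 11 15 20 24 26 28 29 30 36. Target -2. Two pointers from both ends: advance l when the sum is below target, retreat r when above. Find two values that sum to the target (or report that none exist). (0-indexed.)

(-6, 4)

l=0 r=12: -6+36=30 >-2, r--
l=0 r=11: -6+30=24 >-2, r--
l=0 r=10: -6+29=23 >-2, r--
l=0 r=9: -6+28=22 >-2, r--
l=0 r=8: -6+26=20 >-2, r--
l=0 r=7: -6+24=18 >-2, r--
l=0 r=6: -6+20=14 >-2, r--
l=0 r=5: -6+15=9 >-2, r--
l=0 r=4: -6+11=5 >-2, r--
l=0 r=3: -6+5=-1 >-2, r--
l=0 r=2: -6+4=-2, found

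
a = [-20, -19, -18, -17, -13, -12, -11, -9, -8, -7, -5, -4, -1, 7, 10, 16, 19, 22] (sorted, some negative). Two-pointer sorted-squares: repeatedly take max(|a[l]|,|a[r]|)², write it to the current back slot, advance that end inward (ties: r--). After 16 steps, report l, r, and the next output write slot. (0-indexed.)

l=11, r=12, next write slot=1

l=0 r=17: |-20|<=|22| out[17]=484, r--
l=0 r=16: |-20|>|19| out[16]=400, l++
l=1 r=16: |-19|<=|19| out[15]=361, r--
l=1 r=15: |-19|>|16| out[14]=361, l++
l=2 r=15: |-18|>|16| out[13]=324, l++
l=3 r=15: |-17|>|16| out[12]=289, l++
l=4 r=15: |-13|<=|16| out[11]=256, r--
l=4 r=14: |-13|>|10| out[10]=169, l++
l=5 r=14: |-12|>|10| out[9]=144, l++
l=6 r=14: |-11|>|10| out[8]=121, l++
l=7 r=14: |-9|<=|10| out[7]=100, r--
l=7 r=13: |-9|>|7| out[6]=81, l++
l=8 r=13: |-8|>|7| out[5]=64, l++
l=9 r=13: |-7|<=|7| out[4]=49, r--
l=9 r=12: |-7|>|-1| out[3]=49, l++
l=10 r=12: |-5|>|-1| out[2]=25, l++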